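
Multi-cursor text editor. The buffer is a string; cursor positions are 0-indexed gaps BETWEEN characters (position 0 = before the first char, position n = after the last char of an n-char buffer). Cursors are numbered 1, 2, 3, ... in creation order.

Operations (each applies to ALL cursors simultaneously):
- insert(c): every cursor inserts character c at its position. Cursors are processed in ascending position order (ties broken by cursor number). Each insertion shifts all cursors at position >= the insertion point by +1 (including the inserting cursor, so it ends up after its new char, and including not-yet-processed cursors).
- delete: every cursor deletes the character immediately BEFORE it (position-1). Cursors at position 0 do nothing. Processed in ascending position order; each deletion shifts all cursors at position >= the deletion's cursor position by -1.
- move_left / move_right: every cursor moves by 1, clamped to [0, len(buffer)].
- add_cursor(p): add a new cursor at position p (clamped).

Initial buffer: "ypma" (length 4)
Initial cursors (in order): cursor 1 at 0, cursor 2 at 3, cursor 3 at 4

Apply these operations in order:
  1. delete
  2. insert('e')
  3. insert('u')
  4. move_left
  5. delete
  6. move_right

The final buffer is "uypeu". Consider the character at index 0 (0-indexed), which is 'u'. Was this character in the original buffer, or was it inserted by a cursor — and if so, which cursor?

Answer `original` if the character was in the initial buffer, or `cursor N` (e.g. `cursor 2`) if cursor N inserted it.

Answer: cursor 1

Derivation:
After op 1 (delete): buffer="yp" (len 2), cursors c1@0 c2@2 c3@2, authorship ..
After op 2 (insert('e')): buffer="eypee" (len 5), cursors c1@1 c2@5 c3@5, authorship 1..23
After op 3 (insert('u')): buffer="euypeeuu" (len 8), cursors c1@2 c2@8 c3@8, authorship 11..2323
After op 4 (move_left): buffer="euypeeuu" (len 8), cursors c1@1 c2@7 c3@7, authorship 11..2323
After op 5 (delete): buffer="uypeu" (len 5), cursors c1@0 c2@4 c3@4, authorship 1..23
After op 6 (move_right): buffer="uypeu" (len 5), cursors c1@1 c2@5 c3@5, authorship 1..23
Authorship (.=original, N=cursor N): 1 . . 2 3
Index 0: author = 1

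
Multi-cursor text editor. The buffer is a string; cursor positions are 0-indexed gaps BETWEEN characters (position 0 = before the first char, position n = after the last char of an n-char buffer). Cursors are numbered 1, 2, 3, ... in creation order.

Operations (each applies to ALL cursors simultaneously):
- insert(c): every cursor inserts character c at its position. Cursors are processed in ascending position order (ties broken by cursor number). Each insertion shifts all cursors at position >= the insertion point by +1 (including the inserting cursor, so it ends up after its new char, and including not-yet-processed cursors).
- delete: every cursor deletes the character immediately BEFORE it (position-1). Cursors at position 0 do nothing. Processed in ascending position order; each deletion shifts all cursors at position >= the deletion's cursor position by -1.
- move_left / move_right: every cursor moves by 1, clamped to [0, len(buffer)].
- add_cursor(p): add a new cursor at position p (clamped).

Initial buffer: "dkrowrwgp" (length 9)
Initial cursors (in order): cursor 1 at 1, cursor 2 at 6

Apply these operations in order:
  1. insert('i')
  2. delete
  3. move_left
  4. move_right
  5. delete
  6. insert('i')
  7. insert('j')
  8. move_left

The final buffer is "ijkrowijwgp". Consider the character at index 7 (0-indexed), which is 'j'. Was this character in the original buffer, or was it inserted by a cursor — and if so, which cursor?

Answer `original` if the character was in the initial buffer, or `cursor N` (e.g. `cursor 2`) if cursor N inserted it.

Answer: cursor 2

Derivation:
After op 1 (insert('i')): buffer="dikrowriwgp" (len 11), cursors c1@2 c2@8, authorship .1.....2...
After op 2 (delete): buffer="dkrowrwgp" (len 9), cursors c1@1 c2@6, authorship .........
After op 3 (move_left): buffer="dkrowrwgp" (len 9), cursors c1@0 c2@5, authorship .........
After op 4 (move_right): buffer="dkrowrwgp" (len 9), cursors c1@1 c2@6, authorship .........
After op 5 (delete): buffer="krowwgp" (len 7), cursors c1@0 c2@4, authorship .......
After op 6 (insert('i')): buffer="ikrowiwgp" (len 9), cursors c1@1 c2@6, authorship 1....2...
After op 7 (insert('j')): buffer="ijkrowijwgp" (len 11), cursors c1@2 c2@8, authorship 11....22...
After op 8 (move_left): buffer="ijkrowijwgp" (len 11), cursors c1@1 c2@7, authorship 11....22...
Authorship (.=original, N=cursor N): 1 1 . . . . 2 2 . . .
Index 7: author = 2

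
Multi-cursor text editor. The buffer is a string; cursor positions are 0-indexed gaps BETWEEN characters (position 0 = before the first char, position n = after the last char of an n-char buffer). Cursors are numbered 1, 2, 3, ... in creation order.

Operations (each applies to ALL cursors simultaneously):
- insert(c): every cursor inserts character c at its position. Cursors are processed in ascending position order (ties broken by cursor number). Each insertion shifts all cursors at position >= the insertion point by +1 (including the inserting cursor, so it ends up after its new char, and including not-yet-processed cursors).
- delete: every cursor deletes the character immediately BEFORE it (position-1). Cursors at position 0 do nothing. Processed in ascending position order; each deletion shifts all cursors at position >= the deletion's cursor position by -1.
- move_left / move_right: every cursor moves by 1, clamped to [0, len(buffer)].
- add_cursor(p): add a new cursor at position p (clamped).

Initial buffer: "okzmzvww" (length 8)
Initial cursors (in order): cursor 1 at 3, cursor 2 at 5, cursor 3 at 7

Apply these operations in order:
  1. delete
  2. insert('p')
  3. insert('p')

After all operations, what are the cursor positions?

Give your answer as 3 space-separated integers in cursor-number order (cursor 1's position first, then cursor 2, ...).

After op 1 (delete): buffer="okmvw" (len 5), cursors c1@2 c2@3 c3@4, authorship .....
After op 2 (insert('p')): buffer="okpmpvpw" (len 8), cursors c1@3 c2@5 c3@7, authorship ..1.2.3.
After op 3 (insert('p')): buffer="okppmppvppw" (len 11), cursors c1@4 c2@7 c3@10, authorship ..11.22.33.

Answer: 4 7 10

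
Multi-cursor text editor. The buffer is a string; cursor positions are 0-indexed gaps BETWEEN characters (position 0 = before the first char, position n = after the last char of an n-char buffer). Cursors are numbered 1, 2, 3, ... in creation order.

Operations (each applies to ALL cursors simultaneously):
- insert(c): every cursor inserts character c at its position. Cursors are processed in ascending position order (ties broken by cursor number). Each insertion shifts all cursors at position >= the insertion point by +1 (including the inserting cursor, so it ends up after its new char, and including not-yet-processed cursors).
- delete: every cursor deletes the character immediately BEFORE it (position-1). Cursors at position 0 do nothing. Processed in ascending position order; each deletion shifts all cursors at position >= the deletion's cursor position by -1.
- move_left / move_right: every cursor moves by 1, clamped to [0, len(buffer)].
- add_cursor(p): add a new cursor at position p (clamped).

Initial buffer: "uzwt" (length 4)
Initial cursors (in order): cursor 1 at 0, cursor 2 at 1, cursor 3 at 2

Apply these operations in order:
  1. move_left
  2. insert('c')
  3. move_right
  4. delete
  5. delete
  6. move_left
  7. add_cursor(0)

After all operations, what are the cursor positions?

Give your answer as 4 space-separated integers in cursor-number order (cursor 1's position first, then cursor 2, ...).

Answer: 0 0 0 0

Derivation:
After op 1 (move_left): buffer="uzwt" (len 4), cursors c1@0 c2@0 c3@1, authorship ....
After op 2 (insert('c')): buffer="ccuczwt" (len 7), cursors c1@2 c2@2 c3@4, authorship 12.3...
After op 3 (move_right): buffer="ccuczwt" (len 7), cursors c1@3 c2@3 c3@5, authorship 12.3...
After op 4 (delete): buffer="ccwt" (len 4), cursors c1@1 c2@1 c3@2, authorship 13..
After op 5 (delete): buffer="wt" (len 2), cursors c1@0 c2@0 c3@0, authorship ..
After op 6 (move_left): buffer="wt" (len 2), cursors c1@0 c2@0 c3@0, authorship ..
After op 7 (add_cursor(0)): buffer="wt" (len 2), cursors c1@0 c2@0 c3@0 c4@0, authorship ..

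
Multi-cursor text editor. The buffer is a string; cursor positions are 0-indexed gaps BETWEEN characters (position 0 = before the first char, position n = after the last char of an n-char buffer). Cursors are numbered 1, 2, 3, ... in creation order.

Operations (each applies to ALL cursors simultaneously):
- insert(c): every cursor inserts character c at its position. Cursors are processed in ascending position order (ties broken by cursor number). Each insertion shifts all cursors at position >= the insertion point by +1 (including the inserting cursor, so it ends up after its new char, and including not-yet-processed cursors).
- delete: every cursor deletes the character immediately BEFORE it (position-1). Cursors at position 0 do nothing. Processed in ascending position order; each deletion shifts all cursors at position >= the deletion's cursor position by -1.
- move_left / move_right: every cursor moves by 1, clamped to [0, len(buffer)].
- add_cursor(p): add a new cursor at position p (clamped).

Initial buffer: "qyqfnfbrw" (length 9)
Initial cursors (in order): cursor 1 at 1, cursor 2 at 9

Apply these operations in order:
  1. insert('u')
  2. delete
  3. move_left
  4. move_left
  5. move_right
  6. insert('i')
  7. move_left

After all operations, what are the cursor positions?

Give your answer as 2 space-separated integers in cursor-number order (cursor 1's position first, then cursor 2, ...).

After op 1 (insert('u')): buffer="quyqfnfbrwu" (len 11), cursors c1@2 c2@11, authorship .1........2
After op 2 (delete): buffer="qyqfnfbrw" (len 9), cursors c1@1 c2@9, authorship .........
After op 3 (move_left): buffer="qyqfnfbrw" (len 9), cursors c1@0 c2@8, authorship .........
After op 4 (move_left): buffer="qyqfnfbrw" (len 9), cursors c1@0 c2@7, authorship .........
After op 5 (move_right): buffer="qyqfnfbrw" (len 9), cursors c1@1 c2@8, authorship .........
After op 6 (insert('i')): buffer="qiyqfnfbriw" (len 11), cursors c1@2 c2@10, authorship .1.......2.
After op 7 (move_left): buffer="qiyqfnfbriw" (len 11), cursors c1@1 c2@9, authorship .1.......2.

Answer: 1 9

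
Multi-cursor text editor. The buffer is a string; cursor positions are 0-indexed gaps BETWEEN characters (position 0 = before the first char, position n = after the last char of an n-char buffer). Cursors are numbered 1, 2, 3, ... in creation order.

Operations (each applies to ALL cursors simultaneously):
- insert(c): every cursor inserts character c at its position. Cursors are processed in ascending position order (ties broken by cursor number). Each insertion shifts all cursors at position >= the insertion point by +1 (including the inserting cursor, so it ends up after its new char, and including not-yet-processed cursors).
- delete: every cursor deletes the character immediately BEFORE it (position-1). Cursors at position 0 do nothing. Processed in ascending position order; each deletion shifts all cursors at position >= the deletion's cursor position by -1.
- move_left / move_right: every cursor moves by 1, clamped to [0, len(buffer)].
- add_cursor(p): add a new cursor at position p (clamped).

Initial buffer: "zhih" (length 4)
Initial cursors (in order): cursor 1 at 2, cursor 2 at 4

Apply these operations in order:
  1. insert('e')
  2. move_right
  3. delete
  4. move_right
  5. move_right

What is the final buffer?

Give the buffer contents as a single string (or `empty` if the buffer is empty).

Answer: zheh

Derivation:
After op 1 (insert('e')): buffer="zheihe" (len 6), cursors c1@3 c2@6, authorship ..1..2
After op 2 (move_right): buffer="zheihe" (len 6), cursors c1@4 c2@6, authorship ..1..2
After op 3 (delete): buffer="zheh" (len 4), cursors c1@3 c2@4, authorship ..1.
After op 4 (move_right): buffer="zheh" (len 4), cursors c1@4 c2@4, authorship ..1.
After op 5 (move_right): buffer="zheh" (len 4), cursors c1@4 c2@4, authorship ..1.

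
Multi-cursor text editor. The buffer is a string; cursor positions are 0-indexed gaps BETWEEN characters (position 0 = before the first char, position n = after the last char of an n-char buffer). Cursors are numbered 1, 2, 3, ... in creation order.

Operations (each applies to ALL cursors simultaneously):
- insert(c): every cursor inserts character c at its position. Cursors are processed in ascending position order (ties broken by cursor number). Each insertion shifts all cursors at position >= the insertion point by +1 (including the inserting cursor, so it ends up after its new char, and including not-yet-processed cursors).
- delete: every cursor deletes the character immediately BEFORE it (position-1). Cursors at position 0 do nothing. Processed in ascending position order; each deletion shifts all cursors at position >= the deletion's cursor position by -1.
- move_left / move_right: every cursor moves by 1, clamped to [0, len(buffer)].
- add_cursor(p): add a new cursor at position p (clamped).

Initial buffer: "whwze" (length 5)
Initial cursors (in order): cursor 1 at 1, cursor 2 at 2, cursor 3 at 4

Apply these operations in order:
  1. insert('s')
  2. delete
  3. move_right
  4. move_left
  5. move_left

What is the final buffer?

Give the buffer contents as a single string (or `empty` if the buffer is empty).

After op 1 (insert('s')): buffer="wshswzse" (len 8), cursors c1@2 c2@4 c3@7, authorship .1.2..3.
After op 2 (delete): buffer="whwze" (len 5), cursors c1@1 c2@2 c3@4, authorship .....
After op 3 (move_right): buffer="whwze" (len 5), cursors c1@2 c2@3 c3@5, authorship .....
After op 4 (move_left): buffer="whwze" (len 5), cursors c1@1 c2@2 c3@4, authorship .....
After op 5 (move_left): buffer="whwze" (len 5), cursors c1@0 c2@1 c3@3, authorship .....

Answer: whwze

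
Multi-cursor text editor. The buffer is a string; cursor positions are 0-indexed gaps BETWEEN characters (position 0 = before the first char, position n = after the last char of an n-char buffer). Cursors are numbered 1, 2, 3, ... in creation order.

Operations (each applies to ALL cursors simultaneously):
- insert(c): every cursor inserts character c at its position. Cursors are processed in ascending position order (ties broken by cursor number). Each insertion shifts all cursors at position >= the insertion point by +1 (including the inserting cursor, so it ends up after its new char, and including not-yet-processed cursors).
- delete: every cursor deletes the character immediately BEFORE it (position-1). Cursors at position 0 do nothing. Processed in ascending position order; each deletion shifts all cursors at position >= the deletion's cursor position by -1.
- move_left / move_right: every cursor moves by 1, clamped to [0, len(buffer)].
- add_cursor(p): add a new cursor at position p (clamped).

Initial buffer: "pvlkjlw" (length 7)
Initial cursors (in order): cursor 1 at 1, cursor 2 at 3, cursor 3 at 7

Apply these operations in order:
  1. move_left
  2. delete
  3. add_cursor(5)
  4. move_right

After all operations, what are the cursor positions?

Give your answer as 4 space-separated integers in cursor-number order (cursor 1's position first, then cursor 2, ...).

After op 1 (move_left): buffer="pvlkjlw" (len 7), cursors c1@0 c2@2 c3@6, authorship .......
After op 2 (delete): buffer="plkjw" (len 5), cursors c1@0 c2@1 c3@4, authorship .....
After op 3 (add_cursor(5)): buffer="plkjw" (len 5), cursors c1@0 c2@1 c3@4 c4@5, authorship .....
After op 4 (move_right): buffer="plkjw" (len 5), cursors c1@1 c2@2 c3@5 c4@5, authorship .....

Answer: 1 2 5 5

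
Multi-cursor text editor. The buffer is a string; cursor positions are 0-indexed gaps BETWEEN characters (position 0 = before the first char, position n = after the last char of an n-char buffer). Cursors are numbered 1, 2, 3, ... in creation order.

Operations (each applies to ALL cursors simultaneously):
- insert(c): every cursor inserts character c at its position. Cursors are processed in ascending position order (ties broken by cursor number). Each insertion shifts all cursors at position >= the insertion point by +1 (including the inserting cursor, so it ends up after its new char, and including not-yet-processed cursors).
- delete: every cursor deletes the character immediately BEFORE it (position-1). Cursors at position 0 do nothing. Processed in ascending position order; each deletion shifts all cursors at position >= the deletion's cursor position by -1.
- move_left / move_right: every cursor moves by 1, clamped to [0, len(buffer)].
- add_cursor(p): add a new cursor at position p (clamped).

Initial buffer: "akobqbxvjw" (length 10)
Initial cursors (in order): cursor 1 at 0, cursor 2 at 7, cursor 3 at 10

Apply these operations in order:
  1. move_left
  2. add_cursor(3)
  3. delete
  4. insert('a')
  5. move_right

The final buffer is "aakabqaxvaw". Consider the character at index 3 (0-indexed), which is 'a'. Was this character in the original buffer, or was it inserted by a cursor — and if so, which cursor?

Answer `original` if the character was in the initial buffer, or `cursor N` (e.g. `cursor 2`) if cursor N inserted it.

Answer: cursor 4

Derivation:
After op 1 (move_left): buffer="akobqbxvjw" (len 10), cursors c1@0 c2@6 c3@9, authorship ..........
After op 2 (add_cursor(3)): buffer="akobqbxvjw" (len 10), cursors c1@0 c4@3 c2@6 c3@9, authorship ..........
After op 3 (delete): buffer="akbqxvw" (len 7), cursors c1@0 c4@2 c2@4 c3@6, authorship .......
After op 4 (insert('a')): buffer="aakabqaxvaw" (len 11), cursors c1@1 c4@4 c2@7 c3@10, authorship 1..4..2..3.
After op 5 (move_right): buffer="aakabqaxvaw" (len 11), cursors c1@2 c4@5 c2@8 c3@11, authorship 1..4..2..3.
Authorship (.=original, N=cursor N): 1 . . 4 . . 2 . . 3 .
Index 3: author = 4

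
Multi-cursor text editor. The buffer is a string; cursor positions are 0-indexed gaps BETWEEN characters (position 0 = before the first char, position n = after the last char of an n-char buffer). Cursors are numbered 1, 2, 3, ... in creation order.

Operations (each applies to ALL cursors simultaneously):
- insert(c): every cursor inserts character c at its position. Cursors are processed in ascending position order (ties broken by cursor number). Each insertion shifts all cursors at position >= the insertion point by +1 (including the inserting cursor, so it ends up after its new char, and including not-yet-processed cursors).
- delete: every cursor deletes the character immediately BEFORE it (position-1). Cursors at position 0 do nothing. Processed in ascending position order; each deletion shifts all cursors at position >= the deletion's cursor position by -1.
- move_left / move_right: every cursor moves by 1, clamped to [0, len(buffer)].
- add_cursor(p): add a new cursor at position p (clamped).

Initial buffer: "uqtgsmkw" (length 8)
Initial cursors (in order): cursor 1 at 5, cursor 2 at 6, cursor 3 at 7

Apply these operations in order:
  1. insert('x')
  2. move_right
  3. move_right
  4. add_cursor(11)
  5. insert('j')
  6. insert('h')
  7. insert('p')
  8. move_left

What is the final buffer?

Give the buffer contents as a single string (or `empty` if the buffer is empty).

After op 1 (insert('x')): buffer="uqtgsxmxkxw" (len 11), cursors c1@6 c2@8 c3@10, authorship .....1.2.3.
After op 2 (move_right): buffer="uqtgsxmxkxw" (len 11), cursors c1@7 c2@9 c3@11, authorship .....1.2.3.
After op 3 (move_right): buffer="uqtgsxmxkxw" (len 11), cursors c1@8 c2@10 c3@11, authorship .....1.2.3.
After op 4 (add_cursor(11)): buffer="uqtgsxmxkxw" (len 11), cursors c1@8 c2@10 c3@11 c4@11, authorship .....1.2.3.
After op 5 (insert('j')): buffer="uqtgsxmxjkxjwjj" (len 15), cursors c1@9 c2@12 c3@15 c4@15, authorship .....1.21.32.34
After op 6 (insert('h')): buffer="uqtgsxmxjhkxjhwjjhh" (len 19), cursors c1@10 c2@14 c3@19 c4@19, authorship .....1.211.322.3434
After op 7 (insert('p')): buffer="uqtgsxmxjhpkxjhpwjjhhpp" (len 23), cursors c1@11 c2@16 c3@23 c4@23, authorship .....1.2111.3222.343434
After op 8 (move_left): buffer="uqtgsxmxjhpkxjhpwjjhhpp" (len 23), cursors c1@10 c2@15 c3@22 c4@22, authorship .....1.2111.3222.343434

Answer: uqtgsxmxjhpkxjhpwjjhhpp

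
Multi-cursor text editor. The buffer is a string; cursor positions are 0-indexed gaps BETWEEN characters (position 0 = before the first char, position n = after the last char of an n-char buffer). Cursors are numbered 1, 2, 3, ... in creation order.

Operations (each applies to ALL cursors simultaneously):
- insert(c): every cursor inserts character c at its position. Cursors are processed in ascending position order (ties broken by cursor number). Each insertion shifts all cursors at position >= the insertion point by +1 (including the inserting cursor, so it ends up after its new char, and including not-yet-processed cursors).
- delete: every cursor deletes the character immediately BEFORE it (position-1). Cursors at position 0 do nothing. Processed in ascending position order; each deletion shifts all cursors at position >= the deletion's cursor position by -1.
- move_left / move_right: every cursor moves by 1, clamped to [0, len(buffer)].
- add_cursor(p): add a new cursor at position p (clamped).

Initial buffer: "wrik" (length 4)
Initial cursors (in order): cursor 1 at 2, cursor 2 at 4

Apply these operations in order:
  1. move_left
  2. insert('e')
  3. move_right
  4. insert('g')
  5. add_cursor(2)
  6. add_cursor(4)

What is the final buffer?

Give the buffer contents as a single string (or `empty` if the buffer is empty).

Answer: wergiekg

Derivation:
After op 1 (move_left): buffer="wrik" (len 4), cursors c1@1 c2@3, authorship ....
After op 2 (insert('e')): buffer="weriek" (len 6), cursors c1@2 c2@5, authorship .1..2.
After op 3 (move_right): buffer="weriek" (len 6), cursors c1@3 c2@6, authorship .1..2.
After op 4 (insert('g')): buffer="wergiekg" (len 8), cursors c1@4 c2@8, authorship .1.1.2.2
After op 5 (add_cursor(2)): buffer="wergiekg" (len 8), cursors c3@2 c1@4 c2@8, authorship .1.1.2.2
After op 6 (add_cursor(4)): buffer="wergiekg" (len 8), cursors c3@2 c1@4 c4@4 c2@8, authorship .1.1.2.2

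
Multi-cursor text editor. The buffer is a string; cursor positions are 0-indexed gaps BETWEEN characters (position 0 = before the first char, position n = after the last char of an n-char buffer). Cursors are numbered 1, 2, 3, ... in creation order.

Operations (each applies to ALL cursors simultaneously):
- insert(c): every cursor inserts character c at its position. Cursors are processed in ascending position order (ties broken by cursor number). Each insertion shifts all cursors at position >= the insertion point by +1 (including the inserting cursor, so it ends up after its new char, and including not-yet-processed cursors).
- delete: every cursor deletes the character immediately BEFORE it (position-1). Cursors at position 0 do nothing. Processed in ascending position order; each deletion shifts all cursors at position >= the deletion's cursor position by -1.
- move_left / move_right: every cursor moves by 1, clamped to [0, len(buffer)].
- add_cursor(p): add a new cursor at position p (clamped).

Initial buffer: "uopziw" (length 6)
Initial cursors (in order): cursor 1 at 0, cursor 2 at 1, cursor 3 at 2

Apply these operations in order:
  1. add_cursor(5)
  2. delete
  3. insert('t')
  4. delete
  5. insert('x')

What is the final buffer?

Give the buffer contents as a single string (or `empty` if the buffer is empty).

After op 1 (add_cursor(5)): buffer="uopziw" (len 6), cursors c1@0 c2@1 c3@2 c4@5, authorship ......
After op 2 (delete): buffer="pzw" (len 3), cursors c1@0 c2@0 c3@0 c4@2, authorship ...
After op 3 (insert('t')): buffer="tttpztw" (len 7), cursors c1@3 c2@3 c3@3 c4@6, authorship 123..4.
After op 4 (delete): buffer="pzw" (len 3), cursors c1@0 c2@0 c3@0 c4@2, authorship ...
After op 5 (insert('x')): buffer="xxxpzxw" (len 7), cursors c1@3 c2@3 c3@3 c4@6, authorship 123..4.

Answer: xxxpzxw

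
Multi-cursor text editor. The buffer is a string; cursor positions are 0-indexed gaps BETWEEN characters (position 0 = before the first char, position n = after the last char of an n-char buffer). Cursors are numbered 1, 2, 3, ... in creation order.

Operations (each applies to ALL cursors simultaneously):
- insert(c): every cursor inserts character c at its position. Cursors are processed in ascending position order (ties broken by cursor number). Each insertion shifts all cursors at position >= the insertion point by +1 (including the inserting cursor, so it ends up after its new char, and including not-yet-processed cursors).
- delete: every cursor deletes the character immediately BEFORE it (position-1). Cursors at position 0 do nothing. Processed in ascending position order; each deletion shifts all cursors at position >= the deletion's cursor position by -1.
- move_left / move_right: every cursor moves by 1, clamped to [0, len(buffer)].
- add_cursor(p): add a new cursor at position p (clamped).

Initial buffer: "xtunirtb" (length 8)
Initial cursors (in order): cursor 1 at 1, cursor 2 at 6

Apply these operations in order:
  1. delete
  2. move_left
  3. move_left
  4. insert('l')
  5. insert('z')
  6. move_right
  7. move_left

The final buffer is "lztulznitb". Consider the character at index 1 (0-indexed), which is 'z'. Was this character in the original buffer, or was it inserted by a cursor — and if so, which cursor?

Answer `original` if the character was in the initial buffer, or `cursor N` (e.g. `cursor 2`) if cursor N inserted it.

After op 1 (delete): buffer="tunitb" (len 6), cursors c1@0 c2@4, authorship ......
After op 2 (move_left): buffer="tunitb" (len 6), cursors c1@0 c2@3, authorship ......
After op 3 (move_left): buffer="tunitb" (len 6), cursors c1@0 c2@2, authorship ......
After op 4 (insert('l')): buffer="ltulnitb" (len 8), cursors c1@1 c2@4, authorship 1..2....
After op 5 (insert('z')): buffer="lztulznitb" (len 10), cursors c1@2 c2@6, authorship 11..22....
After op 6 (move_right): buffer="lztulznitb" (len 10), cursors c1@3 c2@7, authorship 11..22....
After op 7 (move_left): buffer="lztulznitb" (len 10), cursors c1@2 c2@6, authorship 11..22....
Authorship (.=original, N=cursor N): 1 1 . . 2 2 . . . .
Index 1: author = 1

Answer: cursor 1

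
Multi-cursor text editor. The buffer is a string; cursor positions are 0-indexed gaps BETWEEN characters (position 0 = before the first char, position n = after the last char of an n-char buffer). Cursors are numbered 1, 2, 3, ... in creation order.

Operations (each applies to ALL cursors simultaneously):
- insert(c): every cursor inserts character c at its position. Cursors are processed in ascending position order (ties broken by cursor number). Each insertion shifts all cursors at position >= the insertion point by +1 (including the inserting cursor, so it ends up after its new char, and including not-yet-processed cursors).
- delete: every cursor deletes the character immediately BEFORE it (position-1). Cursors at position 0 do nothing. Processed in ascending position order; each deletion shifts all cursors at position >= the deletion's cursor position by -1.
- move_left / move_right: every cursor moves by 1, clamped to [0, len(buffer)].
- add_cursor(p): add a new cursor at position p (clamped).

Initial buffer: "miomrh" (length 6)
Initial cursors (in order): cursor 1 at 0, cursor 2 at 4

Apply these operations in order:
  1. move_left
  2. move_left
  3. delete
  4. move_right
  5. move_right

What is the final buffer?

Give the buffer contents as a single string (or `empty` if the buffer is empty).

Answer: momrh

Derivation:
After op 1 (move_left): buffer="miomrh" (len 6), cursors c1@0 c2@3, authorship ......
After op 2 (move_left): buffer="miomrh" (len 6), cursors c1@0 c2@2, authorship ......
After op 3 (delete): buffer="momrh" (len 5), cursors c1@0 c2@1, authorship .....
After op 4 (move_right): buffer="momrh" (len 5), cursors c1@1 c2@2, authorship .....
After op 5 (move_right): buffer="momrh" (len 5), cursors c1@2 c2@3, authorship .....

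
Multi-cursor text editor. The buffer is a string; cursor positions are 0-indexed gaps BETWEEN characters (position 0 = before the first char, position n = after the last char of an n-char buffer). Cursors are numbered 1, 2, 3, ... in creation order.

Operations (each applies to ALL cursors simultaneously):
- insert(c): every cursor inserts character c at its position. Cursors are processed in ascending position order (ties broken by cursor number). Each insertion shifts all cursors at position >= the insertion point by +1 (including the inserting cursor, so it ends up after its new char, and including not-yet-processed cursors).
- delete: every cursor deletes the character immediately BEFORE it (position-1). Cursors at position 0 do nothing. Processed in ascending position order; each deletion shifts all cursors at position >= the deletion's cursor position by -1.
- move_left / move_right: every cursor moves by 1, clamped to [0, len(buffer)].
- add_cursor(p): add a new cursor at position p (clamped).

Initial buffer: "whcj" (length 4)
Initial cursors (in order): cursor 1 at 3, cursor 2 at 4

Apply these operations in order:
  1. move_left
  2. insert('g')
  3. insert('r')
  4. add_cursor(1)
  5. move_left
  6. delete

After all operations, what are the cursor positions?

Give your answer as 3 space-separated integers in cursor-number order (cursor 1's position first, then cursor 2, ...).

Answer: 2 4 0

Derivation:
After op 1 (move_left): buffer="whcj" (len 4), cursors c1@2 c2@3, authorship ....
After op 2 (insert('g')): buffer="whgcgj" (len 6), cursors c1@3 c2@5, authorship ..1.2.
After op 3 (insert('r')): buffer="whgrcgrj" (len 8), cursors c1@4 c2@7, authorship ..11.22.
After op 4 (add_cursor(1)): buffer="whgrcgrj" (len 8), cursors c3@1 c1@4 c2@7, authorship ..11.22.
After op 5 (move_left): buffer="whgrcgrj" (len 8), cursors c3@0 c1@3 c2@6, authorship ..11.22.
After op 6 (delete): buffer="whrcrj" (len 6), cursors c3@0 c1@2 c2@4, authorship ..1.2.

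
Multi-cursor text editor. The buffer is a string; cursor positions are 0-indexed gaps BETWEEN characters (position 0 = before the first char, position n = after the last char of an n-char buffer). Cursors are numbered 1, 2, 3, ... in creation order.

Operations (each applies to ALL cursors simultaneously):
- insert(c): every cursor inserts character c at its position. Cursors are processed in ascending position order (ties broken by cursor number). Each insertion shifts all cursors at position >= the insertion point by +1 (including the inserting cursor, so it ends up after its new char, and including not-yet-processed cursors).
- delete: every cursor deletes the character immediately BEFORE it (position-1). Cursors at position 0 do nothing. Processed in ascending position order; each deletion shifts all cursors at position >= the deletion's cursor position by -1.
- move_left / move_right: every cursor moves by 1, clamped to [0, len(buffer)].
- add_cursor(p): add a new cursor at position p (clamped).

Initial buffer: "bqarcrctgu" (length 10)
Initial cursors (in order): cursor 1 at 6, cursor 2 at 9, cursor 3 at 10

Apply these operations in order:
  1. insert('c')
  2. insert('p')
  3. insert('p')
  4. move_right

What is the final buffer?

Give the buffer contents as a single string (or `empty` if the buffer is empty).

After op 1 (insert('c')): buffer="bqarcrcctgcuc" (len 13), cursors c1@7 c2@11 c3@13, authorship ......1...2.3
After op 2 (insert('p')): buffer="bqarcrcpctgcpucp" (len 16), cursors c1@8 c2@13 c3@16, authorship ......11...22.33
After op 3 (insert('p')): buffer="bqarcrcppctgcppucpp" (len 19), cursors c1@9 c2@15 c3@19, authorship ......111...222.333
After op 4 (move_right): buffer="bqarcrcppctgcppucpp" (len 19), cursors c1@10 c2@16 c3@19, authorship ......111...222.333

Answer: bqarcrcppctgcppucpp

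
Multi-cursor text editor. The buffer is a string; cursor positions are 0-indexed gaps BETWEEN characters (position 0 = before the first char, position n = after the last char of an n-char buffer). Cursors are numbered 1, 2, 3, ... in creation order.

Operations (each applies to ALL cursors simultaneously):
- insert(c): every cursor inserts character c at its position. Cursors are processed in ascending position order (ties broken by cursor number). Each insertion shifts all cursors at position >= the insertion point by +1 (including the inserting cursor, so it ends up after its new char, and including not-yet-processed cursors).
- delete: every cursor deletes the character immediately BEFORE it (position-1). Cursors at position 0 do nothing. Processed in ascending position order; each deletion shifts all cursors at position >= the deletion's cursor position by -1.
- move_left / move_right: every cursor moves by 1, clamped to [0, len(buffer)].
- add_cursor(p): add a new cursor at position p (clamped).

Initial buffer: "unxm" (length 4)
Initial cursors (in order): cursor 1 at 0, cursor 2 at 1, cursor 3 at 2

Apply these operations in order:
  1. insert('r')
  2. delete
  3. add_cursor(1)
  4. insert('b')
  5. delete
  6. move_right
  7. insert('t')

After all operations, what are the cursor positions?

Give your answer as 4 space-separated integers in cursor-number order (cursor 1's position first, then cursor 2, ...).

Answer: 2 5 7 5

Derivation:
After op 1 (insert('r')): buffer="rurnrxm" (len 7), cursors c1@1 c2@3 c3@5, authorship 1.2.3..
After op 2 (delete): buffer="unxm" (len 4), cursors c1@0 c2@1 c3@2, authorship ....
After op 3 (add_cursor(1)): buffer="unxm" (len 4), cursors c1@0 c2@1 c4@1 c3@2, authorship ....
After op 4 (insert('b')): buffer="bubbnbxm" (len 8), cursors c1@1 c2@4 c4@4 c3@6, authorship 1.24.3..
After op 5 (delete): buffer="unxm" (len 4), cursors c1@0 c2@1 c4@1 c3@2, authorship ....
After op 6 (move_right): buffer="unxm" (len 4), cursors c1@1 c2@2 c4@2 c3@3, authorship ....
After op 7 (insert('t')): buffer="utnttxtm" (len 8), cursors c1@2 c2@5 c4@5 c3@7, authorship .1.24.3.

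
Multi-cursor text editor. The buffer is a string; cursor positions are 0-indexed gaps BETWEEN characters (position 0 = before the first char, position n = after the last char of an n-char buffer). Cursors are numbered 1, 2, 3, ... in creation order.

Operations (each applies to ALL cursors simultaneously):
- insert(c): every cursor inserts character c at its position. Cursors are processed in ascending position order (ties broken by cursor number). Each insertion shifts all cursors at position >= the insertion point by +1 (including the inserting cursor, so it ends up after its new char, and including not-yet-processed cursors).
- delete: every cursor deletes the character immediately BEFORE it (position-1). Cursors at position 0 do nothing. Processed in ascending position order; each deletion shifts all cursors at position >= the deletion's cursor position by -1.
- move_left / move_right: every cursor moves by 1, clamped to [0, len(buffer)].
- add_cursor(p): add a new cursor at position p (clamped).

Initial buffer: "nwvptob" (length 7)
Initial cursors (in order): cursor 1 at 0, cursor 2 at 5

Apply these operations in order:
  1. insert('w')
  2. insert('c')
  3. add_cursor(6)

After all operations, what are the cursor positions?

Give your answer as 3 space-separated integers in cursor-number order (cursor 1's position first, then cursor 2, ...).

After op 1 (insert('w')): buffer="wnwvptwob" (len 9), cursors c1@1 c2@7, authorship 1.....2..
After op 2 (insert('c')): buffer="wcnwvptwcob" (len 11), cursors c1@2 c2@9, authorship 11.....22..
After op 3 (add_cursor(6)): buffer="wcnwvptwcob" (len 11), cursors c1@2 c3@6 c2@9, authorship 11.....22..

Answer: 2 9 6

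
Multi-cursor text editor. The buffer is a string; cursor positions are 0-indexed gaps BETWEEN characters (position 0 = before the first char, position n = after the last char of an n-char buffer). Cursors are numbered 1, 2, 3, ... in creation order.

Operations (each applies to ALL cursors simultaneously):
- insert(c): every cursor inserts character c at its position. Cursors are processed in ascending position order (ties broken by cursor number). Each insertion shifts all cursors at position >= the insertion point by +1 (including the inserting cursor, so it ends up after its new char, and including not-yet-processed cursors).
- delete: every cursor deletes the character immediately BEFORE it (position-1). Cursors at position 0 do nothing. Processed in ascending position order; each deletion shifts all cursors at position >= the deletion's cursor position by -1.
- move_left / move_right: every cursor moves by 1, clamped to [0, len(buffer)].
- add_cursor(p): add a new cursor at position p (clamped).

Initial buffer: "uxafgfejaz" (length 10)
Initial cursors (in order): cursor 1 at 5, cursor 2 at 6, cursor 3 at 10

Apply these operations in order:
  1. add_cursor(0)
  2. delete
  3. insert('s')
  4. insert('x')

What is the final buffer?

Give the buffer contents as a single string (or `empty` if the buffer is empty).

Answer: sxuxafssxxejasx

Derivation:
After op 1 (add_cursor(0)): buffer="uxafgfejaz" (len 10), cursors c4@0 c1@5 c2@6 c3@10, authorship ..........
After op 2 (delete): buffer="uxafeja" (len 7), cursors c4@0 c1@4 c2@4 c3@7, authorship .......
After op 3 (insert('s')): buffer="suxafssejas" (len 11), cursors c4@1 c1@7 c2@7 c3@11, authorship 4....12...3
After op 4 (insert('x')): buffer="sxuxafssxxejasx" (len 15), cursors c4@2 c1@10 c2@10 c3@15, authorship 44....1212...33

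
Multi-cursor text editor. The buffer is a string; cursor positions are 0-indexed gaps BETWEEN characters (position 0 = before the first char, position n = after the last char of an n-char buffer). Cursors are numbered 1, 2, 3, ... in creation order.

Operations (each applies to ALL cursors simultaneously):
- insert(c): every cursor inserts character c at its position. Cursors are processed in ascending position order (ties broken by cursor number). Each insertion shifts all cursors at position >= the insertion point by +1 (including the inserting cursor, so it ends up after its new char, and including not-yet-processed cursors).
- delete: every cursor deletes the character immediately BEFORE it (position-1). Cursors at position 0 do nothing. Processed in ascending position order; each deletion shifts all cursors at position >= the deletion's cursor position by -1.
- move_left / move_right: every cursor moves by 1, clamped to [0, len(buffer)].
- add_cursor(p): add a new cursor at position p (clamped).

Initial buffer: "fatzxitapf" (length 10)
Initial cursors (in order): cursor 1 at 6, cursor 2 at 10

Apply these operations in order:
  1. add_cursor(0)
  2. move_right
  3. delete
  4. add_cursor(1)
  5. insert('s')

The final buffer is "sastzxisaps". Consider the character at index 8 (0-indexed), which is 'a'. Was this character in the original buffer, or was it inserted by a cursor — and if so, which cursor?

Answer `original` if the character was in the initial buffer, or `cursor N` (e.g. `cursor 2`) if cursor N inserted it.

Answer: original

Derivation:
After op 1 (add_cursor(0)): buffer="fatzxitapf" (len 10), cursors c3@0 c1@6 c2@10, authorship ..........
After op 2 (move_right): buffer="fatzxitapf" (len 10), cursors c3@1 c1@7 c2@10, authorship ..........
After op 3 (delete): buffer="atzxiap" (len 7), cursors c3@0 c1@5 c2@7, authorship .......
After op 4 (add_cursor(1)): buffer="atzxiap" (len 7), cursors c3@0 c4@1 c1@5 c2@7, authorship .......
After op 5 (insert('s')): buffer="sastzxisaps" (len 11), cursors c3@1 c4@3 c1@8 c2@11, authorship 3.4....1..2
Authorship (.=original, N=cursor N): 3 . 4 . . . . 1 . . 2
Index 8: author = original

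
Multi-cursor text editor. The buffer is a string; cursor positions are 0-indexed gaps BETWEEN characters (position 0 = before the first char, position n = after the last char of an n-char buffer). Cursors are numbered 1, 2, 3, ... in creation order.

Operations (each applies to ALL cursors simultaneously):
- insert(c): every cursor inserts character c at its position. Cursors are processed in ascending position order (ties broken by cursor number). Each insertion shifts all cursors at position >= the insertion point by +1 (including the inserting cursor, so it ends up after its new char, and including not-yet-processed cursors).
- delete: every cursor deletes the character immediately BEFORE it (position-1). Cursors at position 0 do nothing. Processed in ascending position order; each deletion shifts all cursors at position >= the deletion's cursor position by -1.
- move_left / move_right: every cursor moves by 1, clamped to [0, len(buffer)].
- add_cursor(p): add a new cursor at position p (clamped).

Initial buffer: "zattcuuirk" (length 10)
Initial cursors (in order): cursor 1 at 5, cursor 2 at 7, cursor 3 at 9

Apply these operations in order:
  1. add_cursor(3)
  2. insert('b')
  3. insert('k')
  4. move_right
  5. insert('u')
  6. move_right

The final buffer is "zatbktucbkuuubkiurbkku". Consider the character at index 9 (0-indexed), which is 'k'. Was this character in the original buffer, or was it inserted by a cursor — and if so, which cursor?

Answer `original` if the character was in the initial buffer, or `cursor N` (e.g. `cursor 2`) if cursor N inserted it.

After op 1 (add_cursor(3)): buffer="zattcuuirk" (len 10), cursors c4@3 c1@5 c2@7 c3@9, authorship ..........
After op 2 (insert('b')): buffer="zatbtcbuubirbk" (len 14), cursors c4@4 c1@7 c2@10 c3@13, authorship ...4..1..2..3.
After op 3 (insert('k')): buffer="zatbktcbkuubkirbkk" (len 18), cursors c4@5 c1@9 c2@13 c3@17, authorship ...44..11..22..33.
After op 4 (move_right): buffer="zatbktcbkuubkirbkk" (len 18), cursors c4@6 c1@10 c2@14 c3@18, authorship ...44..11..22..33.
After op 5 (insert('u')): buffer="zatbktucbkuuubkiurbkku" (len 22), cursors c4@7 c1@12 c2@17 c3@22, authorship ...44.4.11.1.22.2.33.3
After op 6 (move_right): buffer="zatbktucbkuuubkiurbkku" (len 22), cursors c4@8 c1@13 c2@18 c3@22, authorship ...44.4.11.1.22.2.33.3
Authorship (.=original, N=cursor N): . . . 4 4 . 4 . 1 1 . 1 . 2 2 . 2 . 3 3 . 3
Index 9: author = 1

Answer: cursor 1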